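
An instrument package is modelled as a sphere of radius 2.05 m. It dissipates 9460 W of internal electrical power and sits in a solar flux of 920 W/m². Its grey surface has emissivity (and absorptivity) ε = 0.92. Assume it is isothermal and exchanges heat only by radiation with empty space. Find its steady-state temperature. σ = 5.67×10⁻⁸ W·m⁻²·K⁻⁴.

At steady state, absorbed solar power + internal power = radiated power.
Absorbed: α·S·A_cross = 0.92·920·13.20 = 11170 W (cross-section πr²).
Total input = 11170 + 9460 = 20630 W.
Radiated: εσ·A_surf·T⁴ with A_surf = 4πr² = 52.81 m².
T⁴ = 20630/(0.92·5.67×10⁻⁸·52.81) = 7.490×10⁹ K⁴.

T ≈ 294 K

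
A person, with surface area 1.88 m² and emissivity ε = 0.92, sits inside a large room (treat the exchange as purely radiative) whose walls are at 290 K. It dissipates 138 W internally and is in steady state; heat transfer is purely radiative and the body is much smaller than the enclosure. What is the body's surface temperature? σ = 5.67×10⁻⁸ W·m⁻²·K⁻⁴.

For a small grey body in a large enclosure, net radiated power = εσA(T⁴ − T_w⁴).
Steady state: P = εσA(T⁴ − T_w⁴) with A = 1.88 m².
T⁴ = P/(εσA) + T_w⁴ = 138/(0.92·5.67×10⁻⁸·1.880) + (290)⁴
    = 1.407×10⁹ + 7.073×10⁹ = 8.480×10⁹ K⁴.

T ≈ 303 K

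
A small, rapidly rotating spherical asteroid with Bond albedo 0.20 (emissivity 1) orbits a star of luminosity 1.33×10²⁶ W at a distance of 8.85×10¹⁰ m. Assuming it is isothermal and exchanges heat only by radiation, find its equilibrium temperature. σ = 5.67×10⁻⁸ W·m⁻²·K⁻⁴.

First find the stellar flux at distance d: S = L/(4πd²) = 1.33×10²⁶/(4π·(8.85×10¹⁰)²) = 1351 W/m².
For an isothermal sphere, absorbed (1−a)S·πr² = emitted σ·4πr²·T⁴, so T⁴ = (1−a)S/(4σ).
T⁴ = 0.800·1351/(4·5.67×10⁻⁸) = 4.767×10⁹ K⁴.

T ≈ 263 K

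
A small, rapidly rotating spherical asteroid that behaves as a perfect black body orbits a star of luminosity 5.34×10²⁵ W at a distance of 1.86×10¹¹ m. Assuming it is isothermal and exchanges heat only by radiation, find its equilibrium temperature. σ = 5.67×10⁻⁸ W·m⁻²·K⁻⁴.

First find the stellar flux at distance d: S = L/(4πd²) = 5.34×10²⁵/(4π·(1.86×10¹¹)²) = 122.8 W/m².
For an isothermal sphere, absorbed (1−a)S·πr² = emitted σ·4πr²·T⁴, so T⁴ = (1−a)S/(4σ).
T⁴ = 1.00·122.8/(4·5.67×10⁻⁸) = 5.416×10⁸ K⁴.

T ≈ 153 K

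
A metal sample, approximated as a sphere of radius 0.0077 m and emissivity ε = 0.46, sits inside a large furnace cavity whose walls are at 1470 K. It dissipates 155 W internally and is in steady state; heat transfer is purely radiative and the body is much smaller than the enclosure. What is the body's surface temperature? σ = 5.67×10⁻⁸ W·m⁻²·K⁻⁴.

For a small grey body in a large enclosure, net radiated power = εσA(T⁴ − T_w⁴).
Steady state: P = εσA(T⁴ − T_w⁴) with A = 4πr² = 7.451×10⁻⁴ m².
T⁴ = P/(εσA) + T_w⁴ = 155/(0.46·5.67×10⁻⁸·7.451×10⁻⁴) + (1470)⁴
    = 7.976×10¹² + 4.669×10¹² = 1.265×10¹³ K⁴.

T ≈ 1890 K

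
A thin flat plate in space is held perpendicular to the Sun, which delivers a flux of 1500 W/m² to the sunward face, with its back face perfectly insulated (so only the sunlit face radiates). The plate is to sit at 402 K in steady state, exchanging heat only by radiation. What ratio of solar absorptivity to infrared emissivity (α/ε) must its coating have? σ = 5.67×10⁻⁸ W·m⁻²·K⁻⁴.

Balance: αS·A = εσ·1A·T⁴ ⇒ α/ε = σT⁴/S.
α/ε = 5.67×10⁻⁸·(402)⁴/1500 = 5.67×10⁻⁸·2.612×10¹⁰/1500.

α/ε ≈ 0.987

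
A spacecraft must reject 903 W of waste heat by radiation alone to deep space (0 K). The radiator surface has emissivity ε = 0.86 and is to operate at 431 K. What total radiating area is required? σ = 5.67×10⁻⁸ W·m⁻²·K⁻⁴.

A ≈ 0.537 m²

P = εσA T⁴ ⇒ A = P/(εσT⁴).
T⁴ = 3.451×10¹⁰ K⁴.
A = 903/(0.86 × 5.67×10⁻⁸ × 3.451×10¹⁰).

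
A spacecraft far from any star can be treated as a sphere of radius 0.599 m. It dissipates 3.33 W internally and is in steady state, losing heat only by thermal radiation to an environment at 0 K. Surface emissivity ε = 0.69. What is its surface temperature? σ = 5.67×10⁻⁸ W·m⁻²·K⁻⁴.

T ≈ 65.9 K

Steady state: internal power = radiated power, P = εσA T⁴.
Radiating area A = 4πr² = 4.509 m².
T⁴ = P/(εσA) = 3.33/(0.69·5.67×10⁻⁸·4.509) = 1.888×10⁷ K⁴.
T = (1.888×10⁷)^(1/4).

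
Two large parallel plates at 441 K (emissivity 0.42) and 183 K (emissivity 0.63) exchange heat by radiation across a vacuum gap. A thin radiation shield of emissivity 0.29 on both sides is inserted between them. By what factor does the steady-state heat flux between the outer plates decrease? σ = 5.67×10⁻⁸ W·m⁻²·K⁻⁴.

Without shield: q₀ = σΔ(T⁴)/(1/ε₁+1/ε₂−1) with denominator 2.968.
With shield the two gaps are in series; the resistances add: (1/ε₁+1/ε_s−1)+(1/ε_s+1/ε₂−1) = 4.829+4.036 = 8.865.
Heat-flux ratio q₀/q = 8.865/2.968.

factor ≈ 2.99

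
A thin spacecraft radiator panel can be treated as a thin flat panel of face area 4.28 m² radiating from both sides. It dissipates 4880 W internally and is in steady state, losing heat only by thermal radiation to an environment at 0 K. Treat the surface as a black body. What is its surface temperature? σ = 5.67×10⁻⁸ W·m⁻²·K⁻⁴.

Steady state: internal power = radiated power, P = εσA T⁴.
Radiating area A = 2·4.28 = 8.560 m².
T⁴ = P/(εσA) = 4880/(1.0·5.67×10⁻⁸·8.560) = 1.005×10¹⁰ K⁴.
T = (1.005×10¹⁰)^(1/4).

T ≈ 317 K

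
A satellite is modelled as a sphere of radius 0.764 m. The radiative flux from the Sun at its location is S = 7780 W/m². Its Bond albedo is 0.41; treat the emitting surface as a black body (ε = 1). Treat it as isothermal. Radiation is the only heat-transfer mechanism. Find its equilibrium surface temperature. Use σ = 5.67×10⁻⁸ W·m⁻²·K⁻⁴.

At equilibrium, absorbed power = emitted power.
Absorbing cross-section = πr² = 1.834 m²; emitting surface = 4πr² = 7.335 m² (ratio 4).
(1−a)S·A_cross = εσ·A_surf·T⁴  ⇒  T⁴ = (1−a)S/(4σ).
T⁴ = 0.590·7780/(4·5.67×10⁻⁸) = 2.024×10¹⁰ K⁴.
T = (2.024×10¹⁰)^(1/4).

T ≈ 377 K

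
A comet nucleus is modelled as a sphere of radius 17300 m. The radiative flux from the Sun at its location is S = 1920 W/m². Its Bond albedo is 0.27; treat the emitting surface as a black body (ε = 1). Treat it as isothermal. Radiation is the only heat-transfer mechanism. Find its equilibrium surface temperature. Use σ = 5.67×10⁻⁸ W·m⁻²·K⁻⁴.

At equilibrium, absorbed power = emitted power.
Absorbing cross-section = πr² = 9.402×10⁸ m²; emitting surface = 4πr² = 3.761×10⁹ m² (ratio 4).
(1−a)S·A_cross = εσ·A_surf·T⁴  ⇒  T⁴ = (1−a)S/(4σ).
T⁴ = 0.730·1920/(4·5.67×10⁻⁸) = 6.180×10⁹ K⁴.
T = (6.180×10⁹)^(1/4).

T ≈ 280 K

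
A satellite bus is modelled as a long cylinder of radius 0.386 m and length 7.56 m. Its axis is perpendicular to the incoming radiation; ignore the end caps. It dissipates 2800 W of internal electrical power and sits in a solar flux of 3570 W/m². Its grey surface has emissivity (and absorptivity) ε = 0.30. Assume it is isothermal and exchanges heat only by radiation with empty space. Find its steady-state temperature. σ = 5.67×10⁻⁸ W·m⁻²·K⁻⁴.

At steady state, absorbed solar power + internal power = radiated power.
Absorbed: α·S·A_cross = 0.30·3570·5.836 = 6251 W (cross-section 2rL).
Total input = 6251 + 2800 = 9051 W.
Radiated: εσ·A_surf·T⁴ with A_surf = 2πrL = 18.34 m².
T⁴ = 9051/(0.30·5.67×10⁻⁸·18.34) = 2.902×10¹⁰ K⁴.

T ≈ 413 K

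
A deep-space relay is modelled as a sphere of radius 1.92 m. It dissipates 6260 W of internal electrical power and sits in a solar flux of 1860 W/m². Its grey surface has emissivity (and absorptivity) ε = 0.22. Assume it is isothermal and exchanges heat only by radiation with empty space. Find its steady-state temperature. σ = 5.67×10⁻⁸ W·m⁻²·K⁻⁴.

T ≈ 371 K

At steady state, absorbed solar power + internal power = radiated power.
Absorbed: α·S·A_cross = 0.22·1860·11.58 = 4739 W (cross-section πr²).
Total input = 4739 + 6260 = 11000 W.
Radiated: εσ·A_surf·T⁴ with A_surf = 4πr² = 46.32 m².
T⁴ = 11000/(0.22·5.67×10⁻⁸·46.32) = 1.903×10¹⁰ K⁴.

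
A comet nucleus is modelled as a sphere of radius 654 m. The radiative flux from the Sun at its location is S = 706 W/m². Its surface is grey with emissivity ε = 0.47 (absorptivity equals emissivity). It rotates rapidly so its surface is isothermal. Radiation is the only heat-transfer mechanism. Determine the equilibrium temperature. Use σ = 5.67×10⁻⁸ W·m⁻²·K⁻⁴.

At equilibrium, absorbed power = emitted power.
Absorbing cross-section = πr² = 1.344×10⁶ m²; emitting surface = 4πr² = 5.375×10⁶ m² (ratio 4).
εS·A_cross = εσ·A_surf·T⁴  ⇒  T⁴ = S/(4σ)   (ε cancels).
T⁴ = 706/(4·5.67×10⁻⁸) = 3.113×10⁹ K⁴.
T = (3.113×10⁹)^(1/4).

T ≈ 236 K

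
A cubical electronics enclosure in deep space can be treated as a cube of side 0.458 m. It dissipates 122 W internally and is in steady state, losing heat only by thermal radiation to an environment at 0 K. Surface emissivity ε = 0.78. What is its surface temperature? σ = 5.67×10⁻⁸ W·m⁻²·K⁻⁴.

T ≈ 216 K

Steady state: internal power = radiated power, P = εσA T⁴.
Radiating area A = 6L² = 1.259 m².
T⁴ = P/(εσA) = 122/(0.78·5.67×10⁻⁸·1.259) = 2.192×10⁹ K⁴.
T = (2.192×10⁹)^(1/4).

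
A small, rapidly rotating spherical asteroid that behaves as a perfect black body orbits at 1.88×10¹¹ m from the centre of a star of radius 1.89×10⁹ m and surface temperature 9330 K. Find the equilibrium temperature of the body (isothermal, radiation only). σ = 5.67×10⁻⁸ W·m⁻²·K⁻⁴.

T ≈ 661 K

The star's surface emits σT_*⁴; at distance d the flux is S = σT_*⁴(R_*/d)².
S = 5.67×10⁻⁸·(9330)⁴·(1.89×10⁹/1.88×10¹¹)² = 43420 W/m².
For an isothermal sphere T⁴ = (1−a)S/(4σ) = 1.915×10¹¹ K⁴.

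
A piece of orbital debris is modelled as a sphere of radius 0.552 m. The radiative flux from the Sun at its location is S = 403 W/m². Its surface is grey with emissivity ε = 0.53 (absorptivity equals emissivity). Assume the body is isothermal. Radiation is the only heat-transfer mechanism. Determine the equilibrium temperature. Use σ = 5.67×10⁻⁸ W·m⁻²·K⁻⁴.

At equilibrium, absorbed power = emitted power.
Absorbing cross-section = πr² = 0.9573 m²; emitting surface = 4πr² = 3.829 m² (ratio 4).
εS·A_cross = εσ·A_surf·T⁴  ⇒  T⁴ = S/(4σ)   (ε cancels).
T⁴ = 403/(4·5.67×10⁻⁸) = 1.777×10⁹ K⁴.
T = (1.777×10⁹)^(1/4).

T ≈ 205 K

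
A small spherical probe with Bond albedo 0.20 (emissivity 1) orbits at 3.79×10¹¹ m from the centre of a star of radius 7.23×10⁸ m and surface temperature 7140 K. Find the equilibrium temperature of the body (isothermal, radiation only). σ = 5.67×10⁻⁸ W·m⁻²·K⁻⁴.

T ≈ 209 K

The star's surface emits σT_*⁴; at distance d the flux is S = σT_*⁴(R_*/d)².
S = 5.67×10⁻⁸·(7140)⁴·(7.23×10⁸/3.79×10¹¹)² = 536.3 W/m².
For an isothermal sphere T⁴ = (1−a)S/(4σ) = 1.892×10⁹ K⁴.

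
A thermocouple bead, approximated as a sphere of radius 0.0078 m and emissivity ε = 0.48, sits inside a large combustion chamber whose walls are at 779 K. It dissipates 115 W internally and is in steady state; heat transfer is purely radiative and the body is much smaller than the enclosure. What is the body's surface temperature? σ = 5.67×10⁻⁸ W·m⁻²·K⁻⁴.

T ≈ 1560 K

For a small grey body in a large enclosure, net radiated power = εσA(T⁴ − T_w⁴).
Steady state: P = εσA(T⁴ − T_w⁴) with A = 4πr² = 7.645×10⁻⁴ m².
T⁴ = P/(εσA) + T_w⁴ = 115/(0.48·5.67×10⁻⁸·7.645×10⁻⁴) + (779)⁴
    = 5.527×10¹² + 3.683×10¹¹ = 5.895×10¹² K⁴.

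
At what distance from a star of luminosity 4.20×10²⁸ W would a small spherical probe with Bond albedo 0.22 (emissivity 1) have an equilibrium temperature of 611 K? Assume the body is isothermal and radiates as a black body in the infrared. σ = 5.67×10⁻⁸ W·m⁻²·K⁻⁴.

For an isothermal black-emitting sphere, (1−a)S·πr² = σ·4πr²·T⁴ ⇒ S = 4σT⁴/(1−a).
S = 4·5.67×10⁻⁸·(611)⁴/0.780 = 40520 W/m².
Flux falls as S = L/(4πd²), so d = √(L/(4πS)) = √(4.20×10²⁸/(4π·40520)).

d ≈ 2.87×10¹¹ m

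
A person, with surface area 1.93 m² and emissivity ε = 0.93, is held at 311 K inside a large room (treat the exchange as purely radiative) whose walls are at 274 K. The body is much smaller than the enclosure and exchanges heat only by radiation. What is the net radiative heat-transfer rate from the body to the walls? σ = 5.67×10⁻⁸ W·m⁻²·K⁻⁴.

P_net ≈ 378 W

For a small grey body in a large enclosure: P_net = εσA(T_body⁴ − T_wall⁴).
A = 1.93 m²; T_body⁴ − T_wall⁴ = 9.355×10⁹ − 5.636×10⁹ = 3.719×10⁹ K⁴.
|P_net| = 0.93·5.67×10⁻⁸·1.930·3.719×10⁹.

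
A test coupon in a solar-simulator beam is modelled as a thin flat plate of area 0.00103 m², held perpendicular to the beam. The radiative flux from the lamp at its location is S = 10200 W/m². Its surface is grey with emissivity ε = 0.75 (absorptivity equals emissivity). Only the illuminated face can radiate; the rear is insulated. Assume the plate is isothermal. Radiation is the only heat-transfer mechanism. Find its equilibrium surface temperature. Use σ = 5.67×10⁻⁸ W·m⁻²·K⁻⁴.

T ≈ 651 K

At equilibrium, absorbed power = emitted power.
Absorbing cross-section = A = 0.001030 m²; emitting surface = A = 0.001030 m² (ratio 1).
εS·A_cross = εσ·A_surf·T⁴  ⇒  T⁴ = S/(1σ)   (ε cancels).
T⁴ = 10200/(1·5.67×10⁻⁸) = 1.799×10¹¹ K⁴.
T = (1.799×10¹¹)^(1/4).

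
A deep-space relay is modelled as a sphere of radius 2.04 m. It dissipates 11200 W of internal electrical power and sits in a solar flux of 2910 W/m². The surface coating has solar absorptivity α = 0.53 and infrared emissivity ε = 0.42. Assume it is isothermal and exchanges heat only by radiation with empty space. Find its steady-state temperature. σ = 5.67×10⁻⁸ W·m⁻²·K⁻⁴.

T ≈ 398 K

At steady state, absorbed solar power + internal power = radiated power.
Absorbed: α·S·A_cross = 0.53·2910·13.07 = 20160 W (cross-section πr²).
Total input = 20160 + 11200 = 31360 W.
Radiated: εσ·A_surf·T⁴ with A_surf = 4πr² = 52.30 m².
T⁴ = 31360/(0.42·5.67×10⁻⁸·52.30) = 2.518×10¹⁰ K⁴.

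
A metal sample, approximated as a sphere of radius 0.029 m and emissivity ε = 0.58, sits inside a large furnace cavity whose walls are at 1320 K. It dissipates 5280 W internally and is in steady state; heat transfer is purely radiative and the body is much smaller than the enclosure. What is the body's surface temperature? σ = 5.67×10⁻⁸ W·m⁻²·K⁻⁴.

For a small grey body in a large enclosure, net radiated power = εσA(T⁴ − T_w⁴).
Steady state: P = εσA(T⁴ − T_w⁴) with A = 4πr² = 0.01057 m².
T⁴ = P/(εσA) + T_w⁴ = 5280/(0.58·5.67×10⁻⁸·0.01057) + (1320)⁴
    = 1.519×10¹³ + 3.036×10¹² = 1.823×10¹³ K⁴.

T ≈ 2070 K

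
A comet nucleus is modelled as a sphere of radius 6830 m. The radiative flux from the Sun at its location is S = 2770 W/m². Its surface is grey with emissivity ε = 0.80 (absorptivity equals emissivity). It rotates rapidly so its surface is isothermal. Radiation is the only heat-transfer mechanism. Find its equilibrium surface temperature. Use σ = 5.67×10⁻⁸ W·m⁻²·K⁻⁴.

T ≈ 332 K

At equilibrium, absorbed power = emitted power.
Absorbing cross-section = πr² = 1.466×10⁸ m²; emitting surface = 4πr² = 5.862×10⁸ m² (ratio 4).
εS·A_cross = εσ·A_surf·T⁴  ⇒  T⁴ = S/(4σ)   (ε cancels).
T⁴ = 2770/(4·5.67×10⁻⁸) = 1.221×10¹⁰ K⁴.
T = (1.221×10¹⁰)^(1/4).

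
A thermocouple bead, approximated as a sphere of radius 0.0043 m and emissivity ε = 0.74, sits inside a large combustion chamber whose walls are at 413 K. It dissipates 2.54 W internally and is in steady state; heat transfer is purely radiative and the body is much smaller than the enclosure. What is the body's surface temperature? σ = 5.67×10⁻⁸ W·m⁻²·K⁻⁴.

For a small grey body in a large enclosure, net radiated power = εσA(T⁴ − T_w⁴).
Steady state: P = εσA(T⁴ − T_w⁴) with A = 4πr² = 2.324×10⁻⁴ m².
T⁴ = P/(εσA) + T_w⁴ = 2.54/(0.74·5.67×10⁻⁸·2.324×10⁻⁴) + (413)⁴
    = 2.605×10¹¹ + 2.909×10¹⁰ = 2.896×10¹¹ K⁴.

T ≈ 734 K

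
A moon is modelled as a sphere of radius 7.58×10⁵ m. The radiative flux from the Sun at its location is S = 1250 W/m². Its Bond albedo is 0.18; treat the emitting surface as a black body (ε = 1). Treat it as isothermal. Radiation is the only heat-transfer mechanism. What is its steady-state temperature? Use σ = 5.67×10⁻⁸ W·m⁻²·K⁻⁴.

T ≈ 259 K

At equilibrium, absorbed power = emitted power.
Absorbing cross-section = πr² = 1.805×10¹² m²; emitting surface = 4πr² = 7.220×10¹² m² (ratio 4).
(1−a)S·A_cross = εσ·A_surf·T⁴  ⇒  T⁴ = (1−a)S/(4σ).
T⁴ = 0.820·1250/(4·5.67×10⁻⁸) = 4.519×10⁹ K⁴.
T = (4.519×10⁹)^(1/4).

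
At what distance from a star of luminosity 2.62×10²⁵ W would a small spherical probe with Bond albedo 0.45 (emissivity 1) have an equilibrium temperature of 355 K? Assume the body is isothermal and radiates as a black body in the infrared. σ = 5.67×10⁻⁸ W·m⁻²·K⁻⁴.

For an isothermal black-emitting sphere, (1−a)S·πr² = σ·4πr²·T⁴ ⇒ S = 4σT⁴/(1−a).
S = 4·5.67×10⁻⁸·(355)⁴/0.550 = 6549 W/m².
Flux falls as S = L/(4πd²), so d = √(L/(4πS)) = √(2.62×10²⁵/(4π·6549)).

d ≈ 1.78×10¹⁰ m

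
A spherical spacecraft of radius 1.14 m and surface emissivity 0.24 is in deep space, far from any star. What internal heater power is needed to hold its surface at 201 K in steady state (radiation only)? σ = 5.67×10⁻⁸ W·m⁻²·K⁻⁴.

P = εσ·4πr²·T⁴.
4πr² = 16.33 m²; T⁴ = 1.632×10⁹ K⁴.
P = 0.24·5.67×10⁻⁸·16.33·1.632×10⁹.

P ≈ 363 W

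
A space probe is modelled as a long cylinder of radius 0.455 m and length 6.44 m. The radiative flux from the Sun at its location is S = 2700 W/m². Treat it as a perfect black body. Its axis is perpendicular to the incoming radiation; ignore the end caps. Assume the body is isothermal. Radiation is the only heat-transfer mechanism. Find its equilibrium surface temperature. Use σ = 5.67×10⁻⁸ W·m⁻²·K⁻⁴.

T ≈ 351 K

At equilibrium, absorbed power = emitted power.
Absorbing cross-section = 2rL = 5.860 m²; emitting surface = 2πrL = 18.41 m² (ratio π).
S·A_cross = εσ·A_surf·T⁴  ⇒  T⁴ = S/(πσ).
T⁴ = 1.00·2700/(π·5.67×10⁻⁸) = 1.516×10¹⁰ K⁴.
T = (1.516×10¹⁰)^(1/4).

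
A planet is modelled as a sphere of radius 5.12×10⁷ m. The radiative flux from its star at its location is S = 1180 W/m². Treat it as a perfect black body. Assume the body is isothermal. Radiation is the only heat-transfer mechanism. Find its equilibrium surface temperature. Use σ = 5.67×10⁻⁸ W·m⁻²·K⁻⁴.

At equilibrium, absorbed power = emitted power.
Absorbing cross-section = πr² = 8.235×10¹⁵ m²; emitting surface = 4πr² = 3.294×10¹⁶ m² (ratio 4).
S·A_cross = εσ·A_surf·T⁴  ⇒  T⁴ = S/(4σ).
T⁴ = 1.00·1180/(4·5.67×10⁻⁸) = 5.203×10⁹ K⁴.
T = (5.203×10⁹)^(1/4).

T ≈ 269 K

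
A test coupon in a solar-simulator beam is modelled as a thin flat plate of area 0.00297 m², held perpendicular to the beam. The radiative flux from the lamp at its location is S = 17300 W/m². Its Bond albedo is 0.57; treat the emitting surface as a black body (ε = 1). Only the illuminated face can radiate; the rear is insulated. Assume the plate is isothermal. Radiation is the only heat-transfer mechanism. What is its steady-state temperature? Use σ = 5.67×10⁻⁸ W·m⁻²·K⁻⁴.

T ≈ 602 K

At equilibrium, absorbed power = emitted power.
Absorbing cross-section = A = 0.002970 m²; emitting surface = A = 0.002970 m² (ratio 1).
(1−a)S·A_cross = εσ·A_surf·T⁴  ⇒  T⁴ = (1−a)S/(1σ).
T⁴ = 0.430·17300/(1·5.67×10⁻⁸) = 1.312×10¹¹ K⁴.
T = (1.312×10¹¹)^(1/4).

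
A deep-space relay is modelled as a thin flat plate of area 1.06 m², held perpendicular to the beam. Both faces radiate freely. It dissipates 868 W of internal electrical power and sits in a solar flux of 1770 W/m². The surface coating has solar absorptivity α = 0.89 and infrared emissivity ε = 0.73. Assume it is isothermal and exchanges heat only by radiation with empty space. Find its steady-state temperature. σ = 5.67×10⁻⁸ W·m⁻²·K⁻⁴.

T ≈ 412 K

At steady state, absorbed solar power + internal power = radiated power.
Absorbed: α·S·A_cross = 0.89·1770·1.060 = 1670 W (cross-section A).
Total input = 1670 + 868 = 2538 W.
Radiated: εσ·A_surf·T⁴ with A_surf = 2A = 2.120 m².
T⁴ = 2538/(0.73·5.67×10⁻⁸·2.120) = 2.892×10¹⁰ K⁴.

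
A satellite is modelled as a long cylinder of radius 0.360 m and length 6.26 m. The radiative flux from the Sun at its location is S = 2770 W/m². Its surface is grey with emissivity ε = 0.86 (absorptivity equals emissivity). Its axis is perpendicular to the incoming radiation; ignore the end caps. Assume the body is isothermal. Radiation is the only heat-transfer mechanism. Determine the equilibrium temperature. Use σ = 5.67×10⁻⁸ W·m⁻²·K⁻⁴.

At equilibrium, absorbed power = emitted power.
Absorbing cross-section = 2rL = 4.507 m²; emitting surface = 2πrL = 14.16 m² (ratio π).
εS·A_cross = εσ·A_surf·T⁴  ⇒  T⁴ = S/(πσ)   (ε cancels).
T⁴ = 2770/(π·5.67×10⁻⁸) = 1.555×10¹⁰ K⁴.
T = (1.555×10¹⁰)^(1/4).

T ≈ 353 K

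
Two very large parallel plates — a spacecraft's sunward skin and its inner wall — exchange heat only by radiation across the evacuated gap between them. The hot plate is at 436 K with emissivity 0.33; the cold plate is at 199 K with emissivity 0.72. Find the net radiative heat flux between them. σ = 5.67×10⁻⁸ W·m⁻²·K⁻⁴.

For two infinite grey parallel plates, q = σ(T₁⁴ − T₂⁴)/(1/ε₁ + 1/ε₂ − 1).
T₁⁴ − T₂⁴ = 3.614×10¹⁰ − 1.568×10⁹ = 3.457×10¹⁰ K⁴.
1/ε₁ + 1/ε₂ − 1 = 3.030 + 1.389 − 1 = 3.419.
q = 5.67×10⁻⁸ × 3.457×10¹⁰ / 3.419.

q ≈ 573 W/m²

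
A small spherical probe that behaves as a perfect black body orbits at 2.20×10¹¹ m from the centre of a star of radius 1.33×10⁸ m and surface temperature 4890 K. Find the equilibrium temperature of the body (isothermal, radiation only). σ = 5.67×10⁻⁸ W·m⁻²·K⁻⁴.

The star's surface emits σT_*⁴; at distance d the flux is S = σT_*⁴(R_*/d)².
S = 5.67×10⁻⁸·(4890)⁴·(1.33×10⁸/2.20×10¹¹)² = 11.85 W/m².
For an isothermal sphere T⁴ = (1−a)S/(4σ) = 5.224×10⁷ K⁴.

T ≈ 85.0 K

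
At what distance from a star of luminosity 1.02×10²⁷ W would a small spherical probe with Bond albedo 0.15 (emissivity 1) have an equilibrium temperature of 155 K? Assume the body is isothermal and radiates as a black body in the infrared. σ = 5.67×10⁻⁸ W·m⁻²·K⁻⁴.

For an isothermal black-emitting sphere, (1−a)S·πr² = σ·4πr²·T⁴ ⇒ S = 4σT⁴/(1−a).
S = 4·5.67×10⁻⁸·(155)⁴/0.850 = 154.0 W/m².
Flux falls as S = L/(4πd²), so d = √(L/(4πS)) = √(1.02×10²⁷/(4π·154.0)).

d ≈ 7.26×10¹¹ m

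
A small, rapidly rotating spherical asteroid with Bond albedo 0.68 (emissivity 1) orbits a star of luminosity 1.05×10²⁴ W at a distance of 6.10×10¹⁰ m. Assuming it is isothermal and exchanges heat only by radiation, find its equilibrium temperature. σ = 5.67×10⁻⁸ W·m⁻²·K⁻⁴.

T ≈ 75.0 K

First find the stellar flux at distance d: S = L/(4πd²) = 1.05×10²⁴/(4π·(6.10×10¹⁰)²) = 22.46 W/m².
For an isothermal sphere, absorbed (1−a)S·πr² = emitted σ·4πr²·T⁴, so T⁴ = (1−a)S/(4σ).
T⁴ = 0.320·22.46/(4·5.67×10⁻⁸) = 3.168×10⁷ K⁴.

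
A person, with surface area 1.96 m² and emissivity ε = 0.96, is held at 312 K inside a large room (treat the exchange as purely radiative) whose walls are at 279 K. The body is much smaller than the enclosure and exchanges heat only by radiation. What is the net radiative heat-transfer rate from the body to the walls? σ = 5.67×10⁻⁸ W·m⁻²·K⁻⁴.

P_net ≈ 365 W

For a small grey body in a large enclosure: P_net = εσA(T_body⁴ − T_wall⁴).
A = 1.96 m²; T_body⁴ − T_wall⁴ = 9.476×10⁹ − 6.059×10⁹ = 3.417×10⁹ K⁴.
|P_net| = 0.96·5.67×10⁻⁸·1.960·3.417×10⁹.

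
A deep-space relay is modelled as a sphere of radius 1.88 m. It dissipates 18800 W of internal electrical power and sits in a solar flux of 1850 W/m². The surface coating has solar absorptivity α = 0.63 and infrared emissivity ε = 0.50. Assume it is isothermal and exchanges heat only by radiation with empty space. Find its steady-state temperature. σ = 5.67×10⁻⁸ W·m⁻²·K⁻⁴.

At steady state, absorbed solar power + internal power = radiated power.
Absorbed: α·S·A_cross = 0.63·1850·11.10 = 12940 W (cross-section πr²).
Total input = 12940 + 18800 = 31740 W.
Radiated: εσ·A_surf·T⁴ with A_surf = 4πr² = 44.41 m².
T⁴ = 31740/(0.50·5.67×10⁻⁸·44.41) = 2.521×10¹⁰ K⁴.

T ≈ 398 K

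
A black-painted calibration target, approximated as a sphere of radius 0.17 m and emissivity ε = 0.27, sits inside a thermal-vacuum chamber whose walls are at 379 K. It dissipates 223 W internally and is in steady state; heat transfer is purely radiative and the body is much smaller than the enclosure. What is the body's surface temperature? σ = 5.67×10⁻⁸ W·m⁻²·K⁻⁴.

For a small grey body in a large enclosure, net radiated power = εσA(T⁴ − T_w⁴).
Steady state: P = εσA(T⁴ − T_w⁴) with A = 4πr² = 0.3632 m².
T⁴ = P/(εσA) + T_w⁴ = 223/(0.27·5.67×10⁻⁸·0.3632) + (379)⁴
    = 4.011×10¹⁰ + 2.063×10¹⁰ = 6.074×10¹⁰ K⁴.

T ≈ 496 K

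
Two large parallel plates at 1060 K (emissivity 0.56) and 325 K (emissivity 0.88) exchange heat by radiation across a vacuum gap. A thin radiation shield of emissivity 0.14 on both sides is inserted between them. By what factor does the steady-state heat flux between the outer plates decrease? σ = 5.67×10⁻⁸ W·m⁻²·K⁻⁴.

factor ≈ 7.91

Without shield: q₀ = σΔ(T⁴)/(1/ε₁+1/ε₂−1) with denominator 1.922.
With shield the two gaps are in series; the resistances add: (1/ε₁+1/ε_s−1)+(1/ε_s+1/ε₂−1) = 7.929+7.279 = 15.21.
Heat-flux ratio q₀/q = 15.21/1.922.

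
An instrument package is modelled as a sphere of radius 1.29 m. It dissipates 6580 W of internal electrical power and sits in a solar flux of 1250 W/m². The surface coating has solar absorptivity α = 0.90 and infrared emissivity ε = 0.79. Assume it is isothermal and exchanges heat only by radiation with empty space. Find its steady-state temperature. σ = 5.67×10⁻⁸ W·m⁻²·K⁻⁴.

T ≈ 340 K

At steady state, absorbed solar power + internal power = radiated power.
Absorbed: α·S·A_cross = 0.90·1250·5.228 = 5881 W (cross-section πr²).
Total input = 5881 + 6580 = 12460 W.
Radiated: εσ·A_surf·T⁴ with A_surf = 4πr² = 20.91 m².
T⁴ = 12460/(0.79·5.67×10⁻⁸·20.91) = 1.330×10¹⁰ K⁴.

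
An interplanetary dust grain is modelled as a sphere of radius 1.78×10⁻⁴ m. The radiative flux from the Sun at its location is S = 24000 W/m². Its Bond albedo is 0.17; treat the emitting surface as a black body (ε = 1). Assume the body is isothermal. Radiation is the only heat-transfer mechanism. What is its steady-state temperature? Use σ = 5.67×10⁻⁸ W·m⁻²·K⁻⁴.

At equilibrium, absorbed power = emitted power.
Absorbing cross-section = πr² = 9.954×10⁻⁸ m²; emitting surface = 4πr² = 3.982×10⁻⁷ m² (ratio 4).
(1−a)S·A_cross = εσ·A_surf·T⁴  ⇒  T⁴ = (1−a)S/(4σ).
T⁴ = 0.830·24000/(4·5.67×10⁻⁸) = 8.783×10¹⁰ K⁴.
T = (8.783×10¹⁰)^(1/4).

T ≈ 544 K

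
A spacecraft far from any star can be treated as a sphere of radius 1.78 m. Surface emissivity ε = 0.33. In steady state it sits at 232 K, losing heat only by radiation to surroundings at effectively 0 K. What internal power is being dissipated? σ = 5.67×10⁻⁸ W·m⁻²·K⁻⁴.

P ≈ 2160 W

Steady state: P = εσA T⁴.
A = 4πr² = 39.82 m²; T⁴ = (232)⁴ = 2.897×10⁹ K⁴.
P = 0.33 × 5.67×10⁻⁸ × 39.82 × 2.897×10⁹.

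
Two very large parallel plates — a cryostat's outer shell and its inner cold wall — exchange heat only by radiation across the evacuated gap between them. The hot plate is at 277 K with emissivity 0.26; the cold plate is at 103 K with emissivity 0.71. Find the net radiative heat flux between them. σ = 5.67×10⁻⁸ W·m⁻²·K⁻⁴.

q ≈ 77.0 W/m²

For two infinite grey parallel plates, q = σ(T₁⁴ − T₂⁴)/(1/ε₁ + 1/ε₂ − 1).
T₁⁴ − T₂⁴ = 5.887×10⁹ − 1.126×10⁸ = 5.775×10⁹ K⁴.
1/ε₁ + 1/ε₂ − 1 = 3.846 + 1.408 − 1 = 4.255.
q = 5.67×10⁻⁸ × 5.775×10⁹ / 4.255.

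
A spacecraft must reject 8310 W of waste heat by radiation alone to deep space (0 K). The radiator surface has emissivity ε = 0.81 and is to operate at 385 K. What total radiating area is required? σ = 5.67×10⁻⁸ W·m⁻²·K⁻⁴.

A ≈ 8.24 m²

P = εσA T⁴ ⇒ A = P/(εσT⁴).
T⁴ = 2.197×10¹⁰ K⁴.
A = 8310/(0.81 × 5.67×10⁻⁸ × 2.197×10¹⁰).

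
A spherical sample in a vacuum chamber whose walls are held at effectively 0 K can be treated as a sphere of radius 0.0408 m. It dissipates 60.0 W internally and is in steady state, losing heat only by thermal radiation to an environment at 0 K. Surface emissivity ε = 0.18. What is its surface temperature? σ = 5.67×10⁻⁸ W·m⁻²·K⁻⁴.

T ≈ 728 K

Steady state: internal power = radiated power, P = εσA T⁴.
Radiating area A = 4πr² = 0.02092 m².
T⁴ = P/(εσA) = 60.0/(0.18·5.67×10⁻⁸·0.02092) = 2.810×10¹¹ K⁴.
T = (2.810×10¹¹)^(1/4).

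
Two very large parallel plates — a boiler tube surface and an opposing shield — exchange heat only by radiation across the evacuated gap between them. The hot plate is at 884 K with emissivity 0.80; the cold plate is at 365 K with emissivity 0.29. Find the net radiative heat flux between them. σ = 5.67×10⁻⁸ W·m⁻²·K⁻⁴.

q ≈ 9090 W/m²

For two infinite grey parallel plates, q = σ(T₁⁴ − T₂⁴)/(1/ε₁ + 1/ε₂ − 1).
T₁⁴ − T₂⁴ = 6.107×10¹¹ − 1.775×10¹⁰ = 5.929×10¹¹ K⁴.
1/ε₁ + 1/ε₂ − 1 = 1.250 + 3.448 − 1 = 3.698.
q = 5.67×10⁻⁸ × 5.929×10¹¹ / 3.698.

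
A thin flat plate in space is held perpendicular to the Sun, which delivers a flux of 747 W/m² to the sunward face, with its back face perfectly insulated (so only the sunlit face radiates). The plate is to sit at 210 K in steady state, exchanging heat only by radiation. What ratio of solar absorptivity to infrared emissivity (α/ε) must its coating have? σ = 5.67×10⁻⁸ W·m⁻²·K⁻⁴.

Balance: αS·A = εσ·1A·T⁴ ⇒ α/ε = σT⁴/S.
α/ε = 5.67×10⁻⁸·(210)⁴/747 = 5.67×10⁻⁸·1.945×10⁹/747.

α/ε ≈ 0.148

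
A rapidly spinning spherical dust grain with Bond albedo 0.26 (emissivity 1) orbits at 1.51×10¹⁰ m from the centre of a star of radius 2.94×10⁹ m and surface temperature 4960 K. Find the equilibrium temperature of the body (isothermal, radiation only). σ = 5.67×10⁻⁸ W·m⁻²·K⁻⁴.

T ≈ 1440 K

The star's surface emits σT_*⁴; at distance d the flux is S = σT_*⁴(R_*/d)².
S = 5.67×10⁻⁸·(4960)⁴·(2.94×10⁹/1.51×10¹⁰)² = 1.301×10⁶ W/m².
For an isothermal sphere T⁴ = (1−a)S/(4σ) = 4.245×10¹² K⁴.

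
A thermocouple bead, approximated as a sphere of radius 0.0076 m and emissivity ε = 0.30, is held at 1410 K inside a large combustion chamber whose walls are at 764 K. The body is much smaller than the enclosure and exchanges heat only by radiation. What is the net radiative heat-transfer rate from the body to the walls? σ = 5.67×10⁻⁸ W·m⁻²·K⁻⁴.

P_net ≈ 44.6 W

For a small grey body in a large enclosure: P_net = εσA(T_body⁴ − T_wall⁴).
A = 4πr² = 7.258×10⁻⁴ m²; T_body⁴ − T_wall⁴ = 3.953×10¹² − 3.407×10¹¹ = 3.612×10¹² K⁴.
|P_net| = 0.30·5.67×10⁻⁸·7.258×10⁻⁴·3.612×10¹².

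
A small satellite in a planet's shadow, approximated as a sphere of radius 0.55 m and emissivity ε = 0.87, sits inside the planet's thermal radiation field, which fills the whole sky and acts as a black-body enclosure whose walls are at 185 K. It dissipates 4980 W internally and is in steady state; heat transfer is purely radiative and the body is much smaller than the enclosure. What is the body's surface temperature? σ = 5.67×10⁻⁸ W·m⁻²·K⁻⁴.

T ≈ 408 K

For a small grey body in a large enclosure, net radiated power = εσA(T⁴ − T_w⁴).
Steady state: P = εσA(T⁴ − T_w⁴) with A = 4πr² = 3.801 m².
T⁴ = P/(εσA) + T_w⁴ = 4980/(0.87·5.67×10⁻⁸·3.801) + (185)⁴
    = 2.656×10¹⁰ + 1.171×10⁹ = 2.773×10¹⁰ K⁴.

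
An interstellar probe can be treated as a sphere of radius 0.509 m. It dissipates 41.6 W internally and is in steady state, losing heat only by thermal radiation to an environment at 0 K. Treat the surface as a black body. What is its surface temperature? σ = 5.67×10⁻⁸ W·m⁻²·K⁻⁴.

T ≈ 123 K

Steady state: internal power = radiated power, P = εσA T⁴.
Radiating area A = 4πr² = 3.256 m².
T⁴ = P/(εσA) = 41.6/(1.0·5.67×10⁻⁸·3.256) = 2.254×10⁸ K⁴.
T = (2.254×10⁸)^(1/4).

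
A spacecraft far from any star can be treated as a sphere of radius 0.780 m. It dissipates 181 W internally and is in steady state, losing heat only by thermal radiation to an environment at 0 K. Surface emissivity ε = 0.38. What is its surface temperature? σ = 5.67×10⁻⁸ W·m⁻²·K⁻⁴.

T ≈ 182 K

Steady state: internal power = radiated power, P = εσA T⁴.
Radiating area A = 4πr² = 7.645 m².
T⁴ = P/(εσA) = 181/(0.38·5.67×10⁻⁸·7.645) = 1.099×10⁹ K⁴.
T = (1.099×10⁹)^(1/4).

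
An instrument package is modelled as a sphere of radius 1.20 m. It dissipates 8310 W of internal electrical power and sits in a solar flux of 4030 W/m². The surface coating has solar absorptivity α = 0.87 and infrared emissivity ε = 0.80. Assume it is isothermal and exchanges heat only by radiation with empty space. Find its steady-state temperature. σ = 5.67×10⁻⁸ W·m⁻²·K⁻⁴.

At steady state, absorbed solar power + internal power = radiated power.
Absorbed: α·S·A_cross = 0.87·4030·4.524 = 15860 W (cross-section πr²).
Total input = 15860 + 8310 = 24170 W.
Radiated: εσ·A_surf·T⁴ with A_surf = 4πr² = 18.10 m².
T⁴ = 24170/(0.80·5.67×10⁻⁸·18.10) = 2.945×10¹⁰ K⁴.

T ≈ 414 K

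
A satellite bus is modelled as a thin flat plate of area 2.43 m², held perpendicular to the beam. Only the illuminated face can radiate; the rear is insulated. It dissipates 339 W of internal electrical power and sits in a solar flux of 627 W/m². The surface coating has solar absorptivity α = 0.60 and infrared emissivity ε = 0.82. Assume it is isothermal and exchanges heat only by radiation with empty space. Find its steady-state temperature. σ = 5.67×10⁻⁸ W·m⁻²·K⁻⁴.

T ≈ 325 K

At steady state, absorbed solar power + internal power = radiated power.
Absorbed: α·S·A_cross = 0.60·627·2.430 = 914.2 W (cross-section A).
Total input = 914.2 + 339 = 1253 W.
Radiated: εσ·A_surf·T⁴ with A_surf = A = 2.430 m².
T⁴ = 1253/(0.82·5.67×10⁻⁸·2.430) = 1.109×10¹⁰ K⁴.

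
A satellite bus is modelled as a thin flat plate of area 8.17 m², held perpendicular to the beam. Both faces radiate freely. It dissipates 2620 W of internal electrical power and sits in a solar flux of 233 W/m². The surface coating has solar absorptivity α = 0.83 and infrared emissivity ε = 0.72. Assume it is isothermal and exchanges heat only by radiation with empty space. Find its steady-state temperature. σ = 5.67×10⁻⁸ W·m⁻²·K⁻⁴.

T ≈ 282 K

At steady state, absorbed solar power + internal power = radiated power.
Absorbed: α·S·A_cross = 0.83·233·8.170 = 1580 W (cross-section A).
Total input = 1580 + 2620 = 4200 W.
Radiated: εσ·A_surf·T⁴ with A_surf = 2A = 16.34 m².
T⁴ = 4200/(0.72·5.67×10⁻⁸·16.34) = 6.296×10⁹ K⁴.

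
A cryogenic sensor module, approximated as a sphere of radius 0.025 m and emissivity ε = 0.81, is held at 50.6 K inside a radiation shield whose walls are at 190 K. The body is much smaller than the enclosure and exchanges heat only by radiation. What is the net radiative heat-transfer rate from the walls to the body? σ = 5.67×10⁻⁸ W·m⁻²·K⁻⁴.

P_net ≈ 0.468 W

For a small grey body in a large enclosure: P_net = εσA(T_body⁴ − T_wall⁴).
A = 4πr² = 0.007854 m²; T_body⁴ − T_wall⁴ = 6.555×10⁶ − 1.303×10⁹ = -1.297×10⁹ K⁴.
|P_net| = 0.81·5.67×10⁻⁸·0.007854·1.297×10⁹.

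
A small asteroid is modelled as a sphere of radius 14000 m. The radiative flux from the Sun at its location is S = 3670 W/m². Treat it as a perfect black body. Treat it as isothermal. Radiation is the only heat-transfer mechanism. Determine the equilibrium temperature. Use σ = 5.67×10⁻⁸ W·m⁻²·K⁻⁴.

At equilibrium, absorbed power = emitted power.
Absorbing cross-section = πr² = 6.158×10⁸ m²; emitting surface = 4πr² = 2.463×10⁹ m² (ratio 4).
S·A_cross = εσ·A_surf·T⁴  ⇒  T⁴ = S/(4σ).
T⁴ = 1.00·3670/(4·5.67×10⁻⁸) = 1.618×10¹⁰ K⁴.
T = (1.618×10¹⁰)^(1/4).

T ≈ 357 K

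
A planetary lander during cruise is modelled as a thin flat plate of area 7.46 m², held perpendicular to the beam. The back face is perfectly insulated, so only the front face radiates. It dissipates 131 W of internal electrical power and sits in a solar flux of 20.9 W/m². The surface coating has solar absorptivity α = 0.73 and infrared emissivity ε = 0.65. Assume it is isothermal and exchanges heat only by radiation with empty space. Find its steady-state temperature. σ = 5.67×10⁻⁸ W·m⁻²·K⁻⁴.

T ≈ 173 K

At steady state, absorbed solar power + internal power = radiated power.
Absorbed: α·S·A_cross = 0.73·20.9·7.460 = 113.8 W (cross-section A).
Total input = 113.8 + 131 = 244.8 W.
Radiated: εσ·A_surf·T⁴ with A_surf = A = 7.460 m².
T⁴ = 244.8/(0.65·5.67×10⁻⁸·7.460) = 8.904×10⁸ K⁴.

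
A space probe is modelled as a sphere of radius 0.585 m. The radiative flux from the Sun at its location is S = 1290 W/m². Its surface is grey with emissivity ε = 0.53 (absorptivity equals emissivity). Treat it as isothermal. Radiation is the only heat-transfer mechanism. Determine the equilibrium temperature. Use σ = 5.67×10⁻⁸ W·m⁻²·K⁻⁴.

At equilibrium, absorbed power = emitted power.
Absorbing cross-section = πr² = 1.075 m²; emitting surface = 4πr² = 4.301 m² (ratio 4).
εS·A_cross = εσ·A_surf·T⁴  ⇒  T⁴ = S/(4σ)   (ε cancels).
T⁴ = 1290/(4·5.67×10⁻⁸) = 5.688×10⁹ K⁴.
T = (5.688×10⁹)^(1/4).

T ≈ 275 K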